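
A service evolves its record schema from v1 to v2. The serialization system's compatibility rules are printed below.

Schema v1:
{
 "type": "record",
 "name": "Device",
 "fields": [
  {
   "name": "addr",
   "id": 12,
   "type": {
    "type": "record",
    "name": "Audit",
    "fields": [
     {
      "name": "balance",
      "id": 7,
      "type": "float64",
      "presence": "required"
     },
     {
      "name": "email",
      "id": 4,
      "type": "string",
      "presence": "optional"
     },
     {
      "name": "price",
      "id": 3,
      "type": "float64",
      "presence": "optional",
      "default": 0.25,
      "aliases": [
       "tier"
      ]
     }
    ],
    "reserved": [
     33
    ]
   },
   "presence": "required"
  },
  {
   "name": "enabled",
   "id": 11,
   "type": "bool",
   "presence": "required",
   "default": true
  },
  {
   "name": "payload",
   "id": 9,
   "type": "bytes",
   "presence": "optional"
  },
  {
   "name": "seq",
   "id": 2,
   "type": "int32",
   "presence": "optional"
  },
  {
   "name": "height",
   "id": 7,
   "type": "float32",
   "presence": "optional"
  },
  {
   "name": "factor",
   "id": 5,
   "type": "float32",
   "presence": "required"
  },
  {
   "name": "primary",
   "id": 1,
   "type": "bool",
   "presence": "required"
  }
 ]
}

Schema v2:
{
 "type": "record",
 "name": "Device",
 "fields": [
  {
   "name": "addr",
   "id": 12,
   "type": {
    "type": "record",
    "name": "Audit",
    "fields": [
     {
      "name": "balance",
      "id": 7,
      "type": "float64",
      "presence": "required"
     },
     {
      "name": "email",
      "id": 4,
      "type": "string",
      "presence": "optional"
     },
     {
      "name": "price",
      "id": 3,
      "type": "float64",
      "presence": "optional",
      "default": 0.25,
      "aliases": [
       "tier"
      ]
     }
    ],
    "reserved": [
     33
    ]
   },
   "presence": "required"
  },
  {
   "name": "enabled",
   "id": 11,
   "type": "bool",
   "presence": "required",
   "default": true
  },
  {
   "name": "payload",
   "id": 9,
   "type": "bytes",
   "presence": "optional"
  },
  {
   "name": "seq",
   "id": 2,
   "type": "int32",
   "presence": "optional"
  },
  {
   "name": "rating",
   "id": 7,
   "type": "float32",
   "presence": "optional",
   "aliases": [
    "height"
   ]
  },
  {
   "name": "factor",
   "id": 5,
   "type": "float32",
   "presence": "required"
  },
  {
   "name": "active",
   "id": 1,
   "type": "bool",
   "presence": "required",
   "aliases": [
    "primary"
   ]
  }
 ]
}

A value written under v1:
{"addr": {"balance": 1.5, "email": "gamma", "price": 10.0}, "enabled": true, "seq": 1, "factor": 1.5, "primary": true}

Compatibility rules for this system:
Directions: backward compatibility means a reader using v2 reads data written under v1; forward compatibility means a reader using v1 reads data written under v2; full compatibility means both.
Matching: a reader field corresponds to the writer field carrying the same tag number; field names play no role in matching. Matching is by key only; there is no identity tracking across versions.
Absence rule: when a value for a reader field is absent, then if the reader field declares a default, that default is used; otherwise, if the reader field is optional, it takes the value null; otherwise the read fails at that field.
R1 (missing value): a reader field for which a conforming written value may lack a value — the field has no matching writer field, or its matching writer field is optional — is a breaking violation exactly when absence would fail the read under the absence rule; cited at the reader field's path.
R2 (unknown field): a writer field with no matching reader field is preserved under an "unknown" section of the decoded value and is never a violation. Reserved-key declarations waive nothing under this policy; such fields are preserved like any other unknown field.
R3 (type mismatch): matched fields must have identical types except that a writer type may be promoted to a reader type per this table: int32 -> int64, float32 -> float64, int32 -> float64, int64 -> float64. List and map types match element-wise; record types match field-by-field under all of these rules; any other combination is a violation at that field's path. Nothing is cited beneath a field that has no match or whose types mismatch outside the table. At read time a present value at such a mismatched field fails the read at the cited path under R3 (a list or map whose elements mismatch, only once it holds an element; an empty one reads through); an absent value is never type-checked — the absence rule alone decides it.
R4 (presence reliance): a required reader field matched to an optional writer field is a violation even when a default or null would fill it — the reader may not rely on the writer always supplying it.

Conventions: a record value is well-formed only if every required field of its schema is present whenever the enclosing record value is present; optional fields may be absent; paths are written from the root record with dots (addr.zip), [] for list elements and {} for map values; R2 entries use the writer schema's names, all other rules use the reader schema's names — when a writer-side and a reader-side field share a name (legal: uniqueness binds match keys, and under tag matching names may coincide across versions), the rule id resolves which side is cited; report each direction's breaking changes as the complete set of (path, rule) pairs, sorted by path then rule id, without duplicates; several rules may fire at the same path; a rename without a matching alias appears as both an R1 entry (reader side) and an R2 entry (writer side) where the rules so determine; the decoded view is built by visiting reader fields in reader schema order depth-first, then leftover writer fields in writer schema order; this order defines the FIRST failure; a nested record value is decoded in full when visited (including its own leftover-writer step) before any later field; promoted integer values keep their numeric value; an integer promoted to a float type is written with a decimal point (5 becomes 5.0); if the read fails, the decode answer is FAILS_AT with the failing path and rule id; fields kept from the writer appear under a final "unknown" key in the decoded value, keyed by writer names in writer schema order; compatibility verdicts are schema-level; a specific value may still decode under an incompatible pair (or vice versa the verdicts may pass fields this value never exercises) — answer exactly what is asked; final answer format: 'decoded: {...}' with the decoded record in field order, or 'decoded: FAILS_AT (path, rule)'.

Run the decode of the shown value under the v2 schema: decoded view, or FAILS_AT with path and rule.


decoded: {"addr": {"balance": 1.5, "email": "gamma", "price": 10.0}, "enabled": true, "payload": null, "seq": 1, "rating": null, "factor": 1.5, "active": true}

arrows below run writer -> reader for Device
decode (reader v2):
  addr.balance := 1.5
  addr.email := "gamma"
  addr.price := 10.0
  enabled := true
  payload := null (not supplied -> null)
  seq := 1
  rating := null (not supplied -> null)
  factor := 1.5
  active := true (from writer primary)
  => decoded: {"addr": {"balance": 1.5, "email": "gamma", "price": 10.0}, "enabled": true, "payload": null, "seq": 1, "rating": null, "factor": 1.5, "active": true}


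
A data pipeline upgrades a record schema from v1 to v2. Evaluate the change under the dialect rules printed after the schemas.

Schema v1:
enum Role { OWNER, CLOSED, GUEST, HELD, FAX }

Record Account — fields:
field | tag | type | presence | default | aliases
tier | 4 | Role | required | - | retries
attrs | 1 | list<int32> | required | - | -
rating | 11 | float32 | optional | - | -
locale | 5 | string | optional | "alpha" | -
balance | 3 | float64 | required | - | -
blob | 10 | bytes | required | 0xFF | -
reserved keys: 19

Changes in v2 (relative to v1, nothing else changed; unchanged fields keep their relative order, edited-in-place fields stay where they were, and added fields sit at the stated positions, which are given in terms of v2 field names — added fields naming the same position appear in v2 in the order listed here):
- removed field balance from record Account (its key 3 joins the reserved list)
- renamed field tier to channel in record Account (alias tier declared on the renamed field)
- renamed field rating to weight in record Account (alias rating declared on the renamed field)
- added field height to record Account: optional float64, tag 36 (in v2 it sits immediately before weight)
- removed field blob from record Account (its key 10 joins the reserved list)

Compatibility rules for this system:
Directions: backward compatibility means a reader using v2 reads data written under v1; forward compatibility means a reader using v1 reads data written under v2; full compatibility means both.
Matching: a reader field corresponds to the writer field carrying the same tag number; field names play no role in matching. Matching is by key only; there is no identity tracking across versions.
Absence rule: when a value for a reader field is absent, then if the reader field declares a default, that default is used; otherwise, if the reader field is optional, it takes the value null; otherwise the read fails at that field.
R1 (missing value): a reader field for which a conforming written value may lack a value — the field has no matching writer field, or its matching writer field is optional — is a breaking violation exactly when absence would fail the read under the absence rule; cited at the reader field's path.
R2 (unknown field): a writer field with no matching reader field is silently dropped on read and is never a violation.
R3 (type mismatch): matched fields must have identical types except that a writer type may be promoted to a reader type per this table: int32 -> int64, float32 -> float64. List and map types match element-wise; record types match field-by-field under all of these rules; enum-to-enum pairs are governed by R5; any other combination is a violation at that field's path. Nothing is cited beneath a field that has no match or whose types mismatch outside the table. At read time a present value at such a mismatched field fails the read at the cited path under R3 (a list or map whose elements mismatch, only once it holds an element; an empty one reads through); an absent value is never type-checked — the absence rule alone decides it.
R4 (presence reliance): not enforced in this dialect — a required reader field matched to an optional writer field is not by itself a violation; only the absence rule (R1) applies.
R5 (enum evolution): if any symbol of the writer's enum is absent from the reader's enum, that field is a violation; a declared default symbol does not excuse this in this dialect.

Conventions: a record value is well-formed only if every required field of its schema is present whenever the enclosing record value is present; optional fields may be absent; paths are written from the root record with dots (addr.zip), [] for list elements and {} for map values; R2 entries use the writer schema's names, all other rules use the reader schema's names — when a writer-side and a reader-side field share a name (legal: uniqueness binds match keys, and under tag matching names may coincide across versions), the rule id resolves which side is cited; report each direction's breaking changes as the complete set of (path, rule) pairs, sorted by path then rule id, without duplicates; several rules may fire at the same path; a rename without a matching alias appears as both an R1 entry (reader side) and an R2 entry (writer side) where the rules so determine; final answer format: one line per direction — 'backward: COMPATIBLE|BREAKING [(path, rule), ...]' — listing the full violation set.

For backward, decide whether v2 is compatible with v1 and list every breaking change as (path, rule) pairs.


each type pair in Account: writer, then reader
backward pass over Account, reader schema v2, writer schema v1:
  channel: paired with writer tier (Role -> Role; writer required)
  attrs: paired with writer attrs (list<int32> -> list<int32>; writer required)
  height: no writer match
  weight: paired with writer rating (float32 -> float32; writer optional)
  locale: paired with writer locale (string -> string; writer optional)
  balance (writer side), unknown to reader
  blob (writer side), unknown to reader
  => backward verdict for Account: COMPATIBLE, no violations
diffs on Account not affecting the asked answer:
  removed field balance from record Account (its key 3 joins the reserved list) -> matters only for Account's forward compatibility — outside the asked direction
  renamed field tier to channel in record Account (alias tier declared on the renamed field) -> inert for the asked Account verdict: nothing fires
  renamed field rating to weight in record Account (alias rating declared on the renamed field) -> inert for the asked Account verdict: nothing fires
  added field height to record Account: optional float64, tag 36 (in v2 it sits immediately before weight) -> inert for the asked Account verdict: nothing fires
  removed field blob from record Account (its key 10 joins the reserved list) -> inert for the asked Account verdict: nothing fires

backward: COMPATIBLE []


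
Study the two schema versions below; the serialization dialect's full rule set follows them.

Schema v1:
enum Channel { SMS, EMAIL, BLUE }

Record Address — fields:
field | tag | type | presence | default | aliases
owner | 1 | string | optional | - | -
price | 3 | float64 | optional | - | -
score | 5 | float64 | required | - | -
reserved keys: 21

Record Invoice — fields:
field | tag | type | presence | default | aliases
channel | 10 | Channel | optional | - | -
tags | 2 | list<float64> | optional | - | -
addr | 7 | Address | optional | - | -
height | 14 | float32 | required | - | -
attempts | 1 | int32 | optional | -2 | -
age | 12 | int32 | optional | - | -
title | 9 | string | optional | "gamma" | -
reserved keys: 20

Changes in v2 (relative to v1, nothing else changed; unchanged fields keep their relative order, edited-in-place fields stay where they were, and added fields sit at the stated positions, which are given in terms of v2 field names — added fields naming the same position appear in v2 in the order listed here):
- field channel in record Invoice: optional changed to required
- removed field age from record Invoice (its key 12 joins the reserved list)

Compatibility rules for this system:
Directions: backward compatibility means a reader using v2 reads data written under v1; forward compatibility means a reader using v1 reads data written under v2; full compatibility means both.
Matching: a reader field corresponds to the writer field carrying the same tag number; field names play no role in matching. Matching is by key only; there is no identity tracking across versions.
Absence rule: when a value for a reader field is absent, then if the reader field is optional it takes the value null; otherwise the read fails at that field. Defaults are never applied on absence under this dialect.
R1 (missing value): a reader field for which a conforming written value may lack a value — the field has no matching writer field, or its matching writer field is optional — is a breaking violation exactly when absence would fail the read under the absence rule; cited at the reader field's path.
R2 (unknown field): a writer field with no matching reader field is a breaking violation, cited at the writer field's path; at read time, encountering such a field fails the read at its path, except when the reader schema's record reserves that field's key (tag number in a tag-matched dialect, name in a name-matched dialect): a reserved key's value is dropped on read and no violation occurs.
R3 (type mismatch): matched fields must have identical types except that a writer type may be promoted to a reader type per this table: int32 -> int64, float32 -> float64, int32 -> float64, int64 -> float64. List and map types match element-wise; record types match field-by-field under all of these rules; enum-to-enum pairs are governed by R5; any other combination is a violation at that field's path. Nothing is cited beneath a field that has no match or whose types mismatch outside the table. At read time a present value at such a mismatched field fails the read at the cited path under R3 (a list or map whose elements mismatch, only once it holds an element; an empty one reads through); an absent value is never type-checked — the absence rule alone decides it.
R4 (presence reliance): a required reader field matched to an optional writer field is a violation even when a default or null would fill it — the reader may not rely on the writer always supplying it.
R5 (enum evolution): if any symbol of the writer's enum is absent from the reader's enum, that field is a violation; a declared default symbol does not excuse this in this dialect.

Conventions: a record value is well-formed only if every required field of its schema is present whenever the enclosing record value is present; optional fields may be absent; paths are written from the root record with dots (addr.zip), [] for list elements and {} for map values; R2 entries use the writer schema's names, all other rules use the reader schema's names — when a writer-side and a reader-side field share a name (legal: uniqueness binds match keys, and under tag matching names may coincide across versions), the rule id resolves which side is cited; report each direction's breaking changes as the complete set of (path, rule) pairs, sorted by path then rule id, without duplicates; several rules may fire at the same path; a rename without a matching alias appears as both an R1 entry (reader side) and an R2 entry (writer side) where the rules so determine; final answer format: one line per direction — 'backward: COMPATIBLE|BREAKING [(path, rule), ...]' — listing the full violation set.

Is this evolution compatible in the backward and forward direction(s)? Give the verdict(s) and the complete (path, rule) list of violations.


backward: BREAKING [(channel, R1), (channel, R4)]; forward: COMPATIBLE []

in Invoice below, arrows point writer -> reader
backward on Invoice — v2 reading data written by v1:
  channel: Channel -> Channel, writer optional; from channel
  tags: list<float64> -> list<float64>, writer optional; from tags
  addr: Address -> Address, writer optional; from addr
  height: float32 -> float32, writer required; from height
  attempts: int32 -> int32, writer optional; from attempts
  title: string -> string, writer optional; from title
  writer age: unknown to reader
  addr.owner: string -> string, writer optional; from addr.owner
  addr.price: float64 -> float64, writer optional; from addr.price
  addr.score: float64 -> float64, writer required; from addr.score
  violation R1 at channel
  violation R4 at channel
  backward on Invoice therefore BREAKING (2)
forward on Invoice — v1 reading data written by v2:
  channel: Channel -> Channel, writer required; from channel
  tags: list<float64> -> list<float64>, writer optional; from tags
  addr: Address -> Address, writer optional; from addr
  height: float32 -> float32, writer required; from height
  attempts: int32 -> int32, writer optional; from attempts
  no writer field matches reader age
  title: string -> string, writer optional; from title
  addr.owner: string -> string, writer optional; from addr.owner
  addr.price: float64 -> float64, writer optional; from addr.price
  addr.score: float64 -> float64, writer required; from addr.score
  nothing fires on Invoice: forward is COMPATIBLE


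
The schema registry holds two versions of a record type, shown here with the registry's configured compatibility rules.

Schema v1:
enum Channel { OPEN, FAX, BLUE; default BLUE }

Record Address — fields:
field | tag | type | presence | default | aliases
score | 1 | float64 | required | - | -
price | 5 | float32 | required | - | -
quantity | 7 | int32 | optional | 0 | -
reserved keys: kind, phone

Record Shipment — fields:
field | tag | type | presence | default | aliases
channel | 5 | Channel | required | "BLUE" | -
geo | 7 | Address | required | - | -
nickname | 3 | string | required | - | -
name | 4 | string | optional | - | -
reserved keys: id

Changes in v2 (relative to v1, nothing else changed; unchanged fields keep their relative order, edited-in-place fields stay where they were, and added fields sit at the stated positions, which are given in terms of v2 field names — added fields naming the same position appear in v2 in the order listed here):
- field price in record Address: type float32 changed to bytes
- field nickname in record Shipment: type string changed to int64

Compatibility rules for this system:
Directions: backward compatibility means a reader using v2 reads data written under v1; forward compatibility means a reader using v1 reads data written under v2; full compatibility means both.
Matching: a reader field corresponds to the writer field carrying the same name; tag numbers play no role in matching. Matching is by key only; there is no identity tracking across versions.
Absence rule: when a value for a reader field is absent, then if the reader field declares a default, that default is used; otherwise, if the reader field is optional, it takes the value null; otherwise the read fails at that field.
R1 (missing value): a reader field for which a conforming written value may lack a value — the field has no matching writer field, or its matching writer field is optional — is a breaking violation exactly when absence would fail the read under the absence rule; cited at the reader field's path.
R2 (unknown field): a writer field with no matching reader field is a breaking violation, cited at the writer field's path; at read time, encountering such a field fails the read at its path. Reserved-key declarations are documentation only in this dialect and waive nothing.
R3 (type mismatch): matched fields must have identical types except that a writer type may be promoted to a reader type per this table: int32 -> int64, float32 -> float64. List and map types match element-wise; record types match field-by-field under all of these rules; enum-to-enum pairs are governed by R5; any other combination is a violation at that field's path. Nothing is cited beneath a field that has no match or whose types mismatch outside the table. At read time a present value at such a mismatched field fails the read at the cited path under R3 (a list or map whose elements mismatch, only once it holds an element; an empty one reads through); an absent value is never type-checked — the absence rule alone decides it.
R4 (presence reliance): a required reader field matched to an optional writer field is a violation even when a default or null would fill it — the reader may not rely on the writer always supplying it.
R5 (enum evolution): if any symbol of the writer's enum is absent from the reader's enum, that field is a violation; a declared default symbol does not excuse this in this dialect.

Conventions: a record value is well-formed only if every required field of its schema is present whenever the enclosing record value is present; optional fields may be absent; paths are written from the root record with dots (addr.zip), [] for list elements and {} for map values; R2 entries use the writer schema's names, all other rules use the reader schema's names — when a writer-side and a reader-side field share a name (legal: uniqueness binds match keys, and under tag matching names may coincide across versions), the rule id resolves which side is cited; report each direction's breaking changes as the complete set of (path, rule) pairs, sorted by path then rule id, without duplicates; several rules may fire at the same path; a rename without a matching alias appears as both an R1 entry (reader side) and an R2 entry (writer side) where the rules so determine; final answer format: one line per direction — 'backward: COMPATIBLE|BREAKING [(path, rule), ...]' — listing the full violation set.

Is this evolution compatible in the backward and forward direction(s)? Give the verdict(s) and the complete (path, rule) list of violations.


the writer's type comes first in each Shipment pair
backward pass over Shipment, reader schema v2, writer schema v1:
  channel <- channel (Channel -> Channel, writer required)
  geo <- geo (Address -> Address, writer required)
  nickname <- nickname (string -> int64, writer required)
  name <- name (string -> string, writer optional)
  geo.score <- geo.score (float64 -> float64, writer required)
  geo.price <- geo.price (float32 -> bytes, writer required)
  geo.quantity <- geo.quantity (int32 -> int32, writer optional)
  violation R3 at geo.price
  violation R3 at nickname
  => backward: BREAKING (2)
forward pass over Shipment, reader schema v1, writer schema v2:
  channel <- channel (Channel -> Channel, writer required)
  geo <- geo (Address -> Address, writer required)
  nickname <- nickname (int64 -> string, writer required)
  name <- name (string -> string, writer optional)
  geo.score <- geo.score (float64 -> float64, writer required)
  geo.price <- geo.price (bytes -> float32, writer required)
  geo.quantity <- geo.quantity (int32 -> int32, writer optional)
  violation R3 at geo.price
  violation R3 at nickname
  => forward: BREAKING (2)

backward: BREAKING [(geo.price, R3), (nickname, R3)]; forward: BREAKING [(geo.price, R3), (nickname, R3)]


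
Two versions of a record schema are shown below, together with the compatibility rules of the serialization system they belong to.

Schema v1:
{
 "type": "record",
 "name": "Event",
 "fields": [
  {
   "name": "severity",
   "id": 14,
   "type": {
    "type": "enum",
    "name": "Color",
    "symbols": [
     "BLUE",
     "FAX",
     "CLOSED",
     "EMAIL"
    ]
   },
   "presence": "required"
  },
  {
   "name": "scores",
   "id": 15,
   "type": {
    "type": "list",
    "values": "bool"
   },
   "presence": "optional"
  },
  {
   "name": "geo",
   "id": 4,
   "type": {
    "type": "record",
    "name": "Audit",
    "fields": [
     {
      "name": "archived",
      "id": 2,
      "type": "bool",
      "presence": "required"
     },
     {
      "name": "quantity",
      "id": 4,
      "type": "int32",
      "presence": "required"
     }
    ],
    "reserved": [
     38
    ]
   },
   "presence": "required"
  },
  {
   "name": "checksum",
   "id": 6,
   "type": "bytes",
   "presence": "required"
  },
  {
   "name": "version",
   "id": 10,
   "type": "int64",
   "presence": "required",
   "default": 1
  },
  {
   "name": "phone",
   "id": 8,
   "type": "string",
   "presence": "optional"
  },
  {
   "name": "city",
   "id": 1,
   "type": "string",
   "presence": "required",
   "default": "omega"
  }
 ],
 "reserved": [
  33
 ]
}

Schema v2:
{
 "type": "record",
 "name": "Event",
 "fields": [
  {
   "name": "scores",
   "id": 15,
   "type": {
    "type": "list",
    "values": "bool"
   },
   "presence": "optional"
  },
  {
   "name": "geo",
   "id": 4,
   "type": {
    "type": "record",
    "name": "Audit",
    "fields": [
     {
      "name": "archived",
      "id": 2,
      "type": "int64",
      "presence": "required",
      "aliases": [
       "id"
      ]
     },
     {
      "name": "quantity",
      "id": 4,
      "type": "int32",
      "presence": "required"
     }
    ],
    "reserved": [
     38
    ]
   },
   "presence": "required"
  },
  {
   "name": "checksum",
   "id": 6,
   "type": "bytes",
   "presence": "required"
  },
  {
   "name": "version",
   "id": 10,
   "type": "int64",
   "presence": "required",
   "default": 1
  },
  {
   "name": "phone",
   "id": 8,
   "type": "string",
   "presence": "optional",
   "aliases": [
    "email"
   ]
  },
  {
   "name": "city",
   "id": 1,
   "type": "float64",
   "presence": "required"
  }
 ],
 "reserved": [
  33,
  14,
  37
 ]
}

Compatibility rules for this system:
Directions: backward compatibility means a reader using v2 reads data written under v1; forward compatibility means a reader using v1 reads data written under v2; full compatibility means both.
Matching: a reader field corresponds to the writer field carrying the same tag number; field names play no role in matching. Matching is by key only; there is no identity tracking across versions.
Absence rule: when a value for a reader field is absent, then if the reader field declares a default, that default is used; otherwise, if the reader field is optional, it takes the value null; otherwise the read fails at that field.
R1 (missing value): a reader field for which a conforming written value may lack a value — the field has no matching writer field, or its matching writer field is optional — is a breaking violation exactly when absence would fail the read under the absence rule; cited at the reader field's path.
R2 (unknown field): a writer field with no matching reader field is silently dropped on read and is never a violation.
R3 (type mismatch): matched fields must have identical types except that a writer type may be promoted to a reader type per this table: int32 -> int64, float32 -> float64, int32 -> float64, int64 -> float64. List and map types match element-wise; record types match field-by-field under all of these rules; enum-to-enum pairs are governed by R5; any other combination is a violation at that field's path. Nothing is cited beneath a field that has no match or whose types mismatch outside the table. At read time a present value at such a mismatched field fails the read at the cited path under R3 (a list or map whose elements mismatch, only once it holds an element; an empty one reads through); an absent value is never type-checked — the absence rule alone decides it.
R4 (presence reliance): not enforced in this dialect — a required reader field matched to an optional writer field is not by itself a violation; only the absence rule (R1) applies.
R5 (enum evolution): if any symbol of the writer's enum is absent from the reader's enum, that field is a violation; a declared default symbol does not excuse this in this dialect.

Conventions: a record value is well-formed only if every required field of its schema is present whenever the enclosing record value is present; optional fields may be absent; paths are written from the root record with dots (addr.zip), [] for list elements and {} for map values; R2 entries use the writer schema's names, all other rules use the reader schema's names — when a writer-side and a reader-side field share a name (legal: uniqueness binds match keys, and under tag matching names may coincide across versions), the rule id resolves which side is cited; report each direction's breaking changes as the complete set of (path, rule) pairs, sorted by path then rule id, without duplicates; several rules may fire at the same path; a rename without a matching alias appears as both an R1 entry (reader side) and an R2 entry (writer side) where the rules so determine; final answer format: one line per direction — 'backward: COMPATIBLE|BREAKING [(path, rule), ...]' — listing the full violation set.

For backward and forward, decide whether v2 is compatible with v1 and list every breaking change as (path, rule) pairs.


backward: BREAKING [(city, R3), (geo.archived, R3)]; forward: BREAKING [(city, R3), (geo.archived, R3), (severity, R1)]

in Event below, arrows point writer -> reader
backward pass over Event, reader schema v2, writer schema v1:
  scores <- scores (list<bool> -> list<bool>, writer optional)
  geo <- geo (Audit -> Audit, writer required)
  checksum <- checksum (bytes -> bytes, writer required)
  version <- version (int64 -> int64, writer required)
  phone <- phone (string -> string, writer optional)
  city <- city (string -> float64, writer required)
  writer severity: unknown to reader
  geo.archived <- geo.archived (bool -> int64, writer required)
  geo.quantity <- geo.quantity (int32 -> int32, writer required)
  breaking: (city, R3)
  breaking: (geo.archived, R3)
  => 2 violation(s): backward is BREAKING for Event
forward pass over Event, reader schema v1, writer schema v2:
  no writer field matches reader severity
  scores <- scores (list<bool> -> list<bool>, writer optional)
  geo <- geo (Audit -> Audit, writer required)
  checksum <- checksum (bytes -> bytes, writer required)
  version <- version (int64 -> int64, writer required)
  phone <- phone (string -> string, writer optional)
  city <- city (float64 -> string, writer required)
  geo.archived <- geo.archived (int64 -> bool, writer required)
  geo.quantity <- geo.quantity (int32 -> int32, writer required)
  breaking: (city, R3)
  breaking: (geo.archived, R3)
  breaking: (severity, R1)
  => 3 violation(s): forward is BREAKING for Event


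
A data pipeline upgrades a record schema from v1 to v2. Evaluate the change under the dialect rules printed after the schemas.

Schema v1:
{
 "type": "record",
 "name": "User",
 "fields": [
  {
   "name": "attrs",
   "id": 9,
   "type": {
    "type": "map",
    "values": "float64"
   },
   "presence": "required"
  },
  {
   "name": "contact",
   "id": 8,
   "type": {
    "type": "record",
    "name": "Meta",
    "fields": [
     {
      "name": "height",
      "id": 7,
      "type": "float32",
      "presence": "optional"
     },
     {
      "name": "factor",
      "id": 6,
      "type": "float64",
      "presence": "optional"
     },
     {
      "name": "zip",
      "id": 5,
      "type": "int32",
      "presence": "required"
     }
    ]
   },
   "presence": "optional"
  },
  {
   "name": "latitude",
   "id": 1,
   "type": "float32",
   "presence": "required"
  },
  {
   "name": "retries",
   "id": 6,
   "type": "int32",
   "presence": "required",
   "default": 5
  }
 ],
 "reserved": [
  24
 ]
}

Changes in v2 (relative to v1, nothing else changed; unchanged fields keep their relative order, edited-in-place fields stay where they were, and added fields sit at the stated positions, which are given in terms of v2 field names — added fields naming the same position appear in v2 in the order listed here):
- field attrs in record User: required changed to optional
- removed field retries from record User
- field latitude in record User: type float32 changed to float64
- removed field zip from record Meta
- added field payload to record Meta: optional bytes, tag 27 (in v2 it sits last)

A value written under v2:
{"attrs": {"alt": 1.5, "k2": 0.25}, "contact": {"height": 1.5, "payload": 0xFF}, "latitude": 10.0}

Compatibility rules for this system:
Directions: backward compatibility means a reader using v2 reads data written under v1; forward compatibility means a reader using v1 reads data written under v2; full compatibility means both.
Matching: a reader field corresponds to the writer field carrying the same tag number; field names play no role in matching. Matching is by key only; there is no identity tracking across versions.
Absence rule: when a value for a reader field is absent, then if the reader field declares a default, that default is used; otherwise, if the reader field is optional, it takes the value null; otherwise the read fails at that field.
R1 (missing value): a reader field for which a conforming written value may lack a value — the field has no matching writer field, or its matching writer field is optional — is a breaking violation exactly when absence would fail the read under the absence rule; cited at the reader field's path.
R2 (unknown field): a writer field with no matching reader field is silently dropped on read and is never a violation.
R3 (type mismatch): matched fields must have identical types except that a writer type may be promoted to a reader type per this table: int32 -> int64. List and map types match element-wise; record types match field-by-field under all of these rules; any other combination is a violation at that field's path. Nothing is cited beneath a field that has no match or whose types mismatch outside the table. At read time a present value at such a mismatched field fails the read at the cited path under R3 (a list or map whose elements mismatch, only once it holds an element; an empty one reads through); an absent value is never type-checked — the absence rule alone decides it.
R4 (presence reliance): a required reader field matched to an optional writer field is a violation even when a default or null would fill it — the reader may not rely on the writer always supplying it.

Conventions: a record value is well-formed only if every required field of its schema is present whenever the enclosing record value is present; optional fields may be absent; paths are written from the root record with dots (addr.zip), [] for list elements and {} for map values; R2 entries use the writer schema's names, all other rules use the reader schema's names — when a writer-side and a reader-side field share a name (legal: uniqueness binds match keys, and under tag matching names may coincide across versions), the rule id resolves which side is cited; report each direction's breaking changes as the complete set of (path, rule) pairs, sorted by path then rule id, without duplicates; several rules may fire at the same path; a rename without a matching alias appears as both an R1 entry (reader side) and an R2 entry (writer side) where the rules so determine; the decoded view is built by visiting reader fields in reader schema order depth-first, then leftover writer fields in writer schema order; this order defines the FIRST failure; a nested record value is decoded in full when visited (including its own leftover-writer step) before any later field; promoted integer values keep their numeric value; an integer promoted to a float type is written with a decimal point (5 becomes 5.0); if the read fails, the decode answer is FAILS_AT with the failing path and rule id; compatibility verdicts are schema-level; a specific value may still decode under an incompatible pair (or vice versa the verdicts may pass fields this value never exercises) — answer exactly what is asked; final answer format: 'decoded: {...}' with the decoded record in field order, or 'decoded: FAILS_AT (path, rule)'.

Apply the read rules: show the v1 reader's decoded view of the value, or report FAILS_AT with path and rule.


the writer's type comes first in each User pair
decoding the User value with the v1 reader:
  attrs := {"alt": 1.5, "k2": 0.25}
  contact.height := 1.5
  contact.factor := null (absent, optional -> null)
  read fails at contact.zip under R1 (no fill)
  => FAILS_AT (contact.zip, R1)
the other User changes do not affect what is asked:
  field attrs in record User: required changed to optional -> matters for User compatibility verdicts, not for this value's decode
  removed field retries from record User -> inert under this dialect — no rule fires on User and the result does not move
  field latitude in record User: type float32 changed to float64 -> matters for User compatibility verdicts, not for this value's decode
  added field payload to record Meta: optional bytes, tag 27 (in v2 it sits last) -> inert under this dialect — no rule fires on User and the result does not move

decoded: FAILS_AT (contact.zip, R1)


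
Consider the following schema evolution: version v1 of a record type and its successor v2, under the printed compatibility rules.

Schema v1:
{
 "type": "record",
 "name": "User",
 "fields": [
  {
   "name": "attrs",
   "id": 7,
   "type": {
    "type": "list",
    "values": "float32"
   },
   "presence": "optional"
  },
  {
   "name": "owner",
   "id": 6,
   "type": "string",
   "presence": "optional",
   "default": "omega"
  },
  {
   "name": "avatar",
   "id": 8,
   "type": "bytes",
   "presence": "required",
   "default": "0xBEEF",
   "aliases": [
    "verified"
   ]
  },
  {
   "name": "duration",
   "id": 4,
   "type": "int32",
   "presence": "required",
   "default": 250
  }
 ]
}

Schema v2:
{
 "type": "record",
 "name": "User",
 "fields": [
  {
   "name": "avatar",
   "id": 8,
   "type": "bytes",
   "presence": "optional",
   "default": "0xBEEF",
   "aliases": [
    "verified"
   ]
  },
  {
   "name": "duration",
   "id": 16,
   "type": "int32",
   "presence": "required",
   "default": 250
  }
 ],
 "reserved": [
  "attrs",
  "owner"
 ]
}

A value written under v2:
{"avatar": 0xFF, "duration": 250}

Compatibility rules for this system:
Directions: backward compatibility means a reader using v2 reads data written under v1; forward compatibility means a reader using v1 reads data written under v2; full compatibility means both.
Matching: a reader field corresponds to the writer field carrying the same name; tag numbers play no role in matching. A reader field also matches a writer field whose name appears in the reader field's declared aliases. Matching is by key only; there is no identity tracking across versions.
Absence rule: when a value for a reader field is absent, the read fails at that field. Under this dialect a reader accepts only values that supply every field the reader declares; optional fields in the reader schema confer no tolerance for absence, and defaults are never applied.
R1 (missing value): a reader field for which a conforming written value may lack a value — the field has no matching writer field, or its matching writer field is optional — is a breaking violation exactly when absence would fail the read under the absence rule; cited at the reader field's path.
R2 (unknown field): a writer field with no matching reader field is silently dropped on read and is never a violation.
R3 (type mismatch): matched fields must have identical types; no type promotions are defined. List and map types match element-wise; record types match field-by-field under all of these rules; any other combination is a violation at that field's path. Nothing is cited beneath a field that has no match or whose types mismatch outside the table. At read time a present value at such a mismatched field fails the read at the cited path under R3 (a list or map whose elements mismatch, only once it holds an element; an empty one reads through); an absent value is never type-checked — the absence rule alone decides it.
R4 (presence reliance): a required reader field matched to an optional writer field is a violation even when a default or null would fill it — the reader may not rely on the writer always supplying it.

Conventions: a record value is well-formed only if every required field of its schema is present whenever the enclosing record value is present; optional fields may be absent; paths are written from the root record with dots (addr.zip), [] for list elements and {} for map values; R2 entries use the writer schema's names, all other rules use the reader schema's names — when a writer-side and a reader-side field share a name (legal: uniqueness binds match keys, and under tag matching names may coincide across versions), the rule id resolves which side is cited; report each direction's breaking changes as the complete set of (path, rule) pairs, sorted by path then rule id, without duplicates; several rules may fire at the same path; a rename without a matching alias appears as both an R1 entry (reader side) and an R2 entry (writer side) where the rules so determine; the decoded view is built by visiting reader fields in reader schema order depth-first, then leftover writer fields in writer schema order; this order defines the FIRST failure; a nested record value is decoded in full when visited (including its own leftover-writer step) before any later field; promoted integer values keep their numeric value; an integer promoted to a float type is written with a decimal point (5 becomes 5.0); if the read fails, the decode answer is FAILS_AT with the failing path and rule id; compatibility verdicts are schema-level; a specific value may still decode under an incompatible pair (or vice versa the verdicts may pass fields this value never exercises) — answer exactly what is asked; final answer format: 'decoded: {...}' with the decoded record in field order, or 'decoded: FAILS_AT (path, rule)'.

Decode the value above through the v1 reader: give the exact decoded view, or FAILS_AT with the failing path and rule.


arrows below run writer -> reader for User
decode (reader v1):
  read fails at attrs under R1 (no fill)
  => FAILS_AT (attrs, R1)
diffs on User not affecting the asked answer:
  field avatar in record User: required changed to optional -> matters for User compatibility verdicts, not for this value's decode
  field duration in record User: tag 4 changed to 16 -> inert under this dialect — no rule fires on User and the result does not move
  removed field owner from record User (its key "owner" joins the reserved list) -> matters for User compatibility verdicts, not for this value's decode

decoded: FAILS_AT (attrs, R1)
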